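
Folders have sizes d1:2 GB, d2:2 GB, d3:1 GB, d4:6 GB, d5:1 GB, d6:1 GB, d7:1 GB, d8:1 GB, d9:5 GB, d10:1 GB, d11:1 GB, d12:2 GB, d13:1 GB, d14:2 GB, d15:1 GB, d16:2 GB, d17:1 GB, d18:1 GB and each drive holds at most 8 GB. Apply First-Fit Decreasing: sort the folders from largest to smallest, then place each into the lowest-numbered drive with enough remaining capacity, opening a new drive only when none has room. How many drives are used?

4 drives

Sorted descending: 6, 5, 2, 2, 2, 2, 2, 1, 1, 1, 1, 1, 1, 1, 1, 1, 1, 1.
drive 1: place 6 GB, 2 GB left
drive 2: place 5 GB, 3 GB left
drive 1: place 2 GB, 0 GB left
drive 2: place 2 GB, 1 GB left
drive 3: place 2 GB, 6 GB left
drive 3: place 2 GB, 4 GB left
drive 3: place 2 GB, 2 GB left
drive 2: place 1 GB, 0 GB left
drive 3: place 1 GB, 1 GB left
drive 3: place 1 GB, 0 GB left
drive 4: place 1 GB, 7 GB left
drive 4: place 1 GB, 6 GB left
drive 4: place 1 GB, 5 GB left
drive 4: place 1 GB, 4 GB left
drive 4: place 1 GB, 3 GB left
drive 4: place 1 GB, 2 GB left
drive 4: place 1 GB, 1 GB left
drive 4: place 1 GB, 0 GB left
Final drives: [6,2] [5,2,1] [2,2,2,1,1] [1,1,1,1,1,1,1,1].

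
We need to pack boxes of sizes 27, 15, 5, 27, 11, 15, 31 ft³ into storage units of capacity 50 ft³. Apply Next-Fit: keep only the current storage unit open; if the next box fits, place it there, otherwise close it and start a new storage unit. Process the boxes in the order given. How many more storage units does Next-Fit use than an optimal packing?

Next-Fit: [27,15,5] [27,11] [15,31] → 3 storage units.
Total size 131 ft³; any packing needs at least ⌈131/50⌉ = 3 storage units.
So 3 is already optimal.

0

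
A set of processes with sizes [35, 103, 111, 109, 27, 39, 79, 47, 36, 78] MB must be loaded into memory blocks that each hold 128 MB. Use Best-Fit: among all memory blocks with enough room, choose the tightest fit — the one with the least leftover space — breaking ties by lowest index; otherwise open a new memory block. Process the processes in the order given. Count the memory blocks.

35 MB → memory block 1 (remaining 93 MB)
103 MB → memory block 2 (remaining 25 MB)
111 MB → memory block 3 (remaining 17 MB)
109 MB → memory block 4 (remaining 19 MB)
27 MB → memory block 1 (remaining 66 MB)
39 MB → memory block 1 (remaining 27 MB)
79 MB → memory block 5 (remaining 49 MB)
47 MB → memory block 5 (remaining 2 MB)
36 MB → memory block 6 (remaining 92 MB)
78 MB → memory block 6 (remaining 14 MB)

6 memory blocks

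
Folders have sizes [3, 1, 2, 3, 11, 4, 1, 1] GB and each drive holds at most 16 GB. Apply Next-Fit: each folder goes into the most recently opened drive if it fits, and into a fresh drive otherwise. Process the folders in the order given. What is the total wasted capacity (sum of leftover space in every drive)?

22

Put 3 GB in drive 1; 13 GB remain.
Put 1 GB in drive 1; 12 GB remain.
Put 2 GB in drive 1; 10 GB remain.
Put 3 GB in drive 1; 7 GB remain.
Put 11 GB in drive 2; 5 GB remain.
Put 4 GB in drive 2; 1 GB remain.
Put 1 GB in drive 2; 0 GB remain.
Put 1 GB in drive 3; 15 GB remain.
3 drives × 16 GB = 48 GB; used 26 GB; unused 22 GB.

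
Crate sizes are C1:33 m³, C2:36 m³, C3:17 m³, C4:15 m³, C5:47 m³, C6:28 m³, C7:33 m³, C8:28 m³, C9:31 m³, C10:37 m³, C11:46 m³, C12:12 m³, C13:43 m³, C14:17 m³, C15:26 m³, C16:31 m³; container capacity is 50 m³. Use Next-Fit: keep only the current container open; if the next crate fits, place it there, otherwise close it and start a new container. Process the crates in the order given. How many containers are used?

C1 (33 m³) → container 1 (remaining 17 m³)
C2 (36 m³) → container 2 (remaining 14 m³)
C3 (17 m³) → container 3 (remaining 33 m³)
C4 (15 m³) → container 3 (remaining 18 m³)
C5 (47 m³) → container 4 (remaining 3 m³)
C6 (28 m³) → container 5 (remaining 22 m³)
C7 (33 m³) → container 6 (remaining 17 m³)
C8 (28 m³) → container 7 (remaining 22 m³)
C9 (31 m³) → container 8 (remaining 19 m³)
C10 (37 m³) → container 9 (remaining 13 m³)
C11 (46 m³) → container 10 (remaining 4 m³)
C12 (12 m³) → container 11 (remaining 38 m³)
C13 (43 m³) → container 12 (remaining 7 m³)
C14 (17 m³) → container 13 (remaining 33 m³)
C15 (26 m³) → container 13 (remaining 7 m³)
C16 (31 m³) → container 14 (remaining 19 m³)
Final containers: [33] [36] [17,15] [47] [28] [33] [28] [31] [37] [46] [12] [43] [17,26] [31].

14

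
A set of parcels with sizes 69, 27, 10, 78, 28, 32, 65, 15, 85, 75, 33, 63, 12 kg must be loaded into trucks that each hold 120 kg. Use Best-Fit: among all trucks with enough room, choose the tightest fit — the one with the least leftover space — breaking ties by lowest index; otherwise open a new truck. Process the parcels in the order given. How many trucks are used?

6 trucks

Put 69 kg in truck 1; 51 kg remain.
Put 27 kg in truck 1; 24 kg remain.
Put 10 kg in truck 1; 14 kg remain.
Put 78 kg in truck 2; 42 kg remain.
Put 28 kg in truck 2; 14 kg remain.
Put 32 kg in truck 3; 88 kg remain.
Put 65 kg in truck 3; 23 kg remain.
Put 15 kg in truck 3; 8 kg remain.
Put 85 kg in truck 4; 35 kg remain.
Put 75 kg in truck 5; 45 kg remain.
Put 33 kg in truck 4; 2 kg remain.
Put 63 kg in truck 6; 57 kg remain.
Put 12 kg in truck 1; 2 kg remain.
Final trucks: [69,27,10,12] [78,28] [32,65,15] [85,33] [75] [63].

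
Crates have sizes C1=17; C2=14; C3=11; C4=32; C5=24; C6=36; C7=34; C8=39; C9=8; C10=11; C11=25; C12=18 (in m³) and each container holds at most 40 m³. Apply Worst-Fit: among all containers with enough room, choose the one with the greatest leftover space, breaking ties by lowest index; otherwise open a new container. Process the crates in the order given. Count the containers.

C1 (17 m³) → container 1 (remaining 23 m³)
C2 (14 m³) → container 1 (remaining 9 m³)
C3 (11 m³) → container 2 (remaining 29 m³)
C4 (32 m³) → container 3 (remaining 8 m³)
C5 (24 m³) → container 2 (remaining 5 m³)
C6 (36 m³) → container 4 (remaining 4 m³)
C7 (34 m³) → container 5 (remaining 6 m³)
C8 (39 m³) → container 6 (remaining 1 m³)
C9 (8 m³) → container 1 (remaining 1 m³)
C10 (11 m³) → container 7 (remaining 29 m³)
C11 (25 m³) → container 7 (remaining 4 m³)
C12 (18 m³) → container 8 (remaining 22 m³)
Final containers: [17,14,8] [11,24] [32] [36] [34] [39] [11,25] [18].

8 containers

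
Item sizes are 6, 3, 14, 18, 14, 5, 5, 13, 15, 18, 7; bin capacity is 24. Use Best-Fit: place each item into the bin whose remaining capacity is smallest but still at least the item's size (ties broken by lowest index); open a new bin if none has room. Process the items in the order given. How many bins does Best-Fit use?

Put 6 in bin 1; 18 remain.
Put 3 in bin 1; 15 remain.
Put 14 in bin 1; 1 remain.
Put 18 in bin 2; 6 remain.
Put 14 in bin 3; 10 remain.
Put 5 in bin 2; 1 remain.
Put 5 in bin 3; 5 remain.
Put 13 in bin 4; 11 remain.
Put 15 in bin 5; 9 remain.
Put 18 in bin 6; 6 remain.
Put 7 in bin 5; 2 remain.

6 bins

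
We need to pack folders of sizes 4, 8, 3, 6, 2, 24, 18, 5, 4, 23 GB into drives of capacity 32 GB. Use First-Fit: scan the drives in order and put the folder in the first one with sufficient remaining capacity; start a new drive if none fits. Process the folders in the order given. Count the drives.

4

drive 1: place 4 GB, 28 GB left
drive 1: place 8 GB, 20 GB left
drive 1: place 3 GB, 17 GB left
drive 1: place 6 GB, 11 GB left
drive 1: place 2 GB, 9 GB left
drive 2: place 24 GB, 8 GB left
drive 3: place 18 GB, 14 GB left
drive 1: place 5 GB, 4 GB left
drive 1: place 4 GB, 0 GB left
drive 4: place 23 GB, 9 GB left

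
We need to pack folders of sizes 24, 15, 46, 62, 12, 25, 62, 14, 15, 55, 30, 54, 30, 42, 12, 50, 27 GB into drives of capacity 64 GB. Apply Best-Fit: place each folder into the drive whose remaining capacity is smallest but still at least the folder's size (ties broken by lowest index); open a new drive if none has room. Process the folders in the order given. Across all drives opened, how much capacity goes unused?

24 GB → drive 1 (remaining 40 GB)
15 GB → drive 1 (remaining 25 GB)
46 GB → drive 2 (remaining 18 GB)
62 GB → drive 3 (remaining 2 GB)
12 GB → drive 2 (remaining 6 GB)
25 GB → drive 1 (remaining 0 GB)
62 GB → drive 4 (remaining 2 GB)
14 GB → drive 5 (remaining 50 GB)
15 GB → drive 5 (remaining 35 GB)
55 GB → drive 6 (remaining 9 GB)
30 GB → drive 5 (remaining 5 GB)
54 GB → drive 7 (remaining 10 GB)
30 GB → drive 8 (remaining 34 GB)
42 GB → drive 9 (remaining 22 GB)
12 GB → drive 9 (remaining 10 GB)
50 GB → drive 10 (remaining 14 GB)
27 GB → drive 8 (remaining 7 GB)
10 drives × 64 GB = 640 GB; used 575 GB; unused 65 GB.

65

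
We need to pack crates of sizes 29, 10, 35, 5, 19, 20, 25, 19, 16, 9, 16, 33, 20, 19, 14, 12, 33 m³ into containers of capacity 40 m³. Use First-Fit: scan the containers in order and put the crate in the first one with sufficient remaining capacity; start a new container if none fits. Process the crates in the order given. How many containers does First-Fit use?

10 containers

29 m³ → container 1 (remaining 11 m³)
10 m³ → container 1 (remaining 1 m³)
35 m³ → container 2 (remaining 5 m³)
5 m³ → container 2 (remaining 0 m³)
19 m³ → container 3 (remaining 21 m³)
20 m³ → container 3 (remaining 1 m³)
25 m³ → container 4 (remaining 15 m³)
19 m³ → container 5 (remaining 21 m³)
16 m³ → container 5 (remaining 5 m³)
9 m³ → container 4 (remaining 6 m³)
16 m³ → container 6 (remaining 24 m³)
33 m³ → container 7 (remaining 7 m³)
20 m³ → container 6 (remaining 4 m³)
19 m³ → container 8 (remaining 21 m³)
14 m³ → container 8 (remaining 7 m³)
12 m³ → container 9 (remaining 28 m³)
33 m³ → container 10 (remaining 7 m³)
Final containers: [29,10] [35,5] [19,20] [25,9] [19,16] [16,20] [33] [19,14] [12] [33].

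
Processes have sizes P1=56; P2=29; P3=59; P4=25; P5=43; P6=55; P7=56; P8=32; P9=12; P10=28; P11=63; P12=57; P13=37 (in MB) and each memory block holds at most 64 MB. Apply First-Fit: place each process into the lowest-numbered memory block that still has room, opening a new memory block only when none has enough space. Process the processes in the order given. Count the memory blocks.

10

P1 (56 MB) → memory block 1 (remaining 8 MB)
P2 (29 MB) → memory block 2 (remaining 35 MB)
P3 (59 MB) → memory block 3 (remaining 5 MB)
P4 (25 MB) → memory block 2 (remaining 10 MB)
P5 (43 MB) → memory block 4 (remaining 21 MB)
P6 (55 MB) → memory block 5 (remaining 9 MB)
P7 (56 MB) → memory block 6 (remaining 8 MB)
P8 (32 MB) → memory block 7 (remaining 32 MB)
P9 (12 MB) → memory block 4 (remaining 9 MB)
P10 (28 MB) → memory block 7 (remaining 4 MB)
P11 (63 MB) → memory block 8 (remaining 1 MB)
P12 (57 MB) → memory block 9 (remaining 7 MB)
P13 (37 MB) → memory block 10 (remaining 27 MB)
Final memory blocks: [56] [29,25] [59] [43,12] [55] [56] [32,28] [63] [57] [37].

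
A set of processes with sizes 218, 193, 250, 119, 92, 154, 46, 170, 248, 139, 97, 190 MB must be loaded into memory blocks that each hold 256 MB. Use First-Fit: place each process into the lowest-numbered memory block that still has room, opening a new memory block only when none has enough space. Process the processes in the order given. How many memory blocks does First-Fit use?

9

memory block 1: place 218 MB, 38 MB left
memory block 2: place 193 MB, 63 MB left
memory block 3: place 250 MB, 6 MB left
memory block 4: place 119 MB, 137 MB left
memory block 4: place 92 MB, 45 MB left
memory block 5: place 154 MB, 102 MB left
memory block 2: place 46 MB, 17 MB left
memory block 6: place 170 MB, 86 MB left
memory block 7: place 248 MB, 8 MB left
memory block 8: place 139 MB, 117 MB left
memory block 5: place 97 MB, 5 MB left
memory block 9: place 190 MB, 66 MB left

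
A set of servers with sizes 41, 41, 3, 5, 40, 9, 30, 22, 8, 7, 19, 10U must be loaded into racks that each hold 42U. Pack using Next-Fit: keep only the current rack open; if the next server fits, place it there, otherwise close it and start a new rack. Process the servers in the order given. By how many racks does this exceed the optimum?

1

Next-Fit: [41] [41] [3,5] [40] [9,30] [22,8,7] [19,10] → 7 racks.
Total size 235U; any packing needs at least ⌈235/42⌉ = 6 racks.
An optimal packing achieves that bound: [41] [41] [40] [30,10] [22,19] [9,8,7,5,3] → 6 racks.
Excess: 7 − 6 = 1.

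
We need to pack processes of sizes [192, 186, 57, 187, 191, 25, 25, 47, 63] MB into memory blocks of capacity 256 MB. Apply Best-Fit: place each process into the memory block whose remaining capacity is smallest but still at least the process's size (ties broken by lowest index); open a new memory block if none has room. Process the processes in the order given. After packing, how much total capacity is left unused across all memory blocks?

51

memory block 1: place 192 MB, 64 MB left
memory block 2: place 186 MB, 70 MB left
memory block 1: place 57 MB, 7 MB left
memory block 3: place 187 MB, 69 MB left
memory block 4: place 191 MB, 65 MB left
memory block 4: place 25 MB, 40 MB left
memory block 4: place 25 MB, 15 MB left
memory block 3: place 47 MB, 22 MB left
memory block 2: place 63 MB, 7 MB left
4 memory blocks × 256 MB = 1024 MB; used 973 MB; unused 51 MB.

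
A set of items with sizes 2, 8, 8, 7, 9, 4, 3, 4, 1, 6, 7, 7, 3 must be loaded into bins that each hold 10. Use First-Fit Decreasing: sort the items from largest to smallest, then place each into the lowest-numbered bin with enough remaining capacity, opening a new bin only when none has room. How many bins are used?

Sorted descending: 9, 8, 8, 7, 7, 7, 6, 4, 4, 3, 3, 2, 1.
9 → bin 1 (remaining 1)
8 → bin 2 (remaining 2)
8 → bin 3 (remaining 2)
7 → bin 4 (remaining 3)
7 → bin 5 (remaining 3)
7 → bin 6 (remaining 3)
6 → bin 7 (remaining 4)
4 → bin 7 (remaining 0)
4 → bin 8 (remaining 6)
3 → bin 4 (remaining 0)
3 → bin 5 (remaining 0)
2 → bin 2 (remaining 0)
1 → bin 1 (remaining 0)
Final bins: [9,1] [8,2] [8] [7,3] [7,3] [7] [6,4] [4].

8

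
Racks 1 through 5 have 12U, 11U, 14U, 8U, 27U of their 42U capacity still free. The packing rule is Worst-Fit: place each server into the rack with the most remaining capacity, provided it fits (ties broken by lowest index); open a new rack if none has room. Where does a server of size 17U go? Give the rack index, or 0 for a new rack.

5

Racks with room: rack 5 (27U).
Most room is rack 5 with 27U free.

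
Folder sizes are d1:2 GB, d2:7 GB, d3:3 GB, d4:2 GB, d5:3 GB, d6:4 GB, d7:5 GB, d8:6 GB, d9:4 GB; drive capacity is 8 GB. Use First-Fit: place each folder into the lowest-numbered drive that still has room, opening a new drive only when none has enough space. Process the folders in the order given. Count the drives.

6

d1 (2 GB) → drive 1 (remaining 6 GB)
d2 (7 GB) → drive 2 (remaining 1 GB)
d3 (3 GB) → drive 1 (remaining 3 GB)
d4 (2 GB) → drive 1 (remaining 1 GB)
d5 (3 GB) → drive 3 (remaining 5 GB)
d6 (4 GB) → drive 3 (remaining 1 GB)
d7 (5 GB) → drive 4 (remaining 3 GB)
d8 (6 GB) → drive 5 (remaining 2 GB)
d9 (4 GB) → drive 6 (remaining 4 GB)
Final drives: [2,3,2] [7] [3,4] [5] [6] [4].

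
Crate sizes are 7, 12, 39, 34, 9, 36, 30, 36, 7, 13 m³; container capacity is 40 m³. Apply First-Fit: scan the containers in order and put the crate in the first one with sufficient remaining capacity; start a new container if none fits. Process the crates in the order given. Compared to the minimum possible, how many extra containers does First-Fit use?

1

First-Fit: [7,12,9,7] [39] [34] [36] [30] [36] [13] → 7 containers.
Total size 223 m³; any packing needs at least ⌈223/40⌉ = 6 containers.
An optimal packing achieves that bound: [39] [36] [36] [34] [30,9] [13,12,7,7] → 6 containers.
Excess: 7 − 6 = 1.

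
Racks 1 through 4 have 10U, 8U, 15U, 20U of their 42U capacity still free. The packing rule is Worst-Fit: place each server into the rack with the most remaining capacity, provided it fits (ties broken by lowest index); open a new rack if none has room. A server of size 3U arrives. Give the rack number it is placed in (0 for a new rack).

4

Racks with room: rack 1 (10U), rack 2 (8U), rack 3 (15U), rack 4 (20U).
Most room is rack 4 with 20U free.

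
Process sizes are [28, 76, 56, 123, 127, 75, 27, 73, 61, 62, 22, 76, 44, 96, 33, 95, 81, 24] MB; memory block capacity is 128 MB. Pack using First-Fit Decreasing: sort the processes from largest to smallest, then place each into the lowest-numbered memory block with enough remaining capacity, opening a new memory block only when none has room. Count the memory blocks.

Sorted descending: 127, 123, 96, 95, 81, 76, 76, 75, 73, 62, 61, 56, 44, 33, 28, 27, 24, 22.
127 MB → memory block 1 (remaining 1 MB)
123 MB → memory block 2 (remaining 5 MB)
96 MB → memory block 3 (remaining 32 MB)
95 MB → memory block 4 (remaining 33 MB)
81 MB → memory block 5 (remaining 47 MB)
76 MB → memory block 6 (remaining 52 MB)
76 MB → memory block 7 (remaining 52 MB)
75 MB → memory block 8 (remaining 53 MB)
73 MB → memory block 9 (remaining 55 MB)
62 MB → memory block 10 (remaining 66 MB)
61 MB → memory block 10 (remaining 5 MB)
56 MB → memory block 11 (remaining 72 MB)
44 MB → memory block 5 (remaining 3 MB)
33 MB → memory block 4 (remaining 0 MB)
28 MB → memory block 3 (remaining 4 MB)
27 MB → memory block 6 (remaining 25 MB)
24 MB → memory block 6 (remaining 1 MB)
22 MB → memory block 7 (remaining 30 MB)

11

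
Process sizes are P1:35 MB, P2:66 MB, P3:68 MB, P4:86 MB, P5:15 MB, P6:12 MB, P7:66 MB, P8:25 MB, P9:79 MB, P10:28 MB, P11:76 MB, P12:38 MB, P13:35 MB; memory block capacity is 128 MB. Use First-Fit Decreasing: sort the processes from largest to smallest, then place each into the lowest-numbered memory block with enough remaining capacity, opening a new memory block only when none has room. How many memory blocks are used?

Sorted descending: 86, 79, 76, 68, 66, 66, 38, 35, 35, 28, 25, 15, 12.
memory block 1: place 86 MB, 42 MB left
memory block 2: place 79 MB, 49 MB left
memory block 3: place 76 MB, 52 MB left
memory block 4: place 68 MB, 60 MB left
memory block 5: place 66 MB, 62 MB left
memory block 6: place 66 MB, 62 MB left
memory block 1: place 38 MB, 4 MB left
memory block 2: place 35 MB, 14 MB left
memory block 3: place 35 MB, 17 MB left
memory block 4: place 28 MB, 32 MB left
memory block 4: place 25 MB, 7 MB left
memory block 3: place 15 MB, 2 MB left
memory block 2: place 12 MB, 2 MB left

6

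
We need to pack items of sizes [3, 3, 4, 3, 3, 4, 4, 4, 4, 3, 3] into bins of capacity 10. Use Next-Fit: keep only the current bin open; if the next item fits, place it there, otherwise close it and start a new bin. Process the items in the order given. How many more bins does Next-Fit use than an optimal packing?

0

Next-Fit: [3,3,4] [3,3,4] [4,4] [4,3,3] → 4 bins.
Total size 38; any packing needs at least ⌈38/10⌉ = 4 bins.
So 4 is already optimal.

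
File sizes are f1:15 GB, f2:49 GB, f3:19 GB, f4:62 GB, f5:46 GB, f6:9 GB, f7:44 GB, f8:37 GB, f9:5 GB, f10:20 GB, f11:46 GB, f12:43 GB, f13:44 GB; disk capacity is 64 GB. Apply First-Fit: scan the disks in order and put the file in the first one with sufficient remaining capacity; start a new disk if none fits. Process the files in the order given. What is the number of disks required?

Put f1 (15 GB) in disk 1; 49 GB remain.
Put f2 (49 GB) in disk 1; 0 GB remain.
Put f3 (19 GB) in disk 2; 45 GB remain.
Put f4 (62 GB) in disk 3; 2 GB remain.
Put f5 (46 GB) in disk 4; 18 GB remain.
Put f6 (9 GB) in disk 2; 36 GB remain.
Put f7 (44 GB) in disk 5; 20 GB remain.
Put f8 (37 GB) in disk 6; 27 GB remain.
Put f9 (5 GB) in disk 2; 31 GB remain.
Put f10 (20 GB) in disk 2; 11 GB remain.
Put f11 (46 GB) in disk 7; 18 GB remain.
Put f12 (43 GB) in disk 8; 21 GB remain.
Put f13 (44 GB) in disk 9; 20 GB remain.

9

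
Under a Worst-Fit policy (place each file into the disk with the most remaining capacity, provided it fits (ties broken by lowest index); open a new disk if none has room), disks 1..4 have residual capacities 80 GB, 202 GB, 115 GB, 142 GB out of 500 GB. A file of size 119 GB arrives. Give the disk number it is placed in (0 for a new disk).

2

Disks with room: disk 2 (202 GB), disk 4 (142 GB).
Most room is disk 2 with 202 GB free.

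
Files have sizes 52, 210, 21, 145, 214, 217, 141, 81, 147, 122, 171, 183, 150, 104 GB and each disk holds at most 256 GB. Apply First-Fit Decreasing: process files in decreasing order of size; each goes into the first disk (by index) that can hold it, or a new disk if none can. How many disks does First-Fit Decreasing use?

Sorted descending: 217, 214, 210, 183, 171, 150, 147, 145, 141, 122, 104, 81, 52, 21.
Put 217 GB in disk 1; 39 GB remain.
Put 214 GB in disk 2; 42 GB remain.
Put 210 GB in disk 3; 46 GB remain.
Put 183 GB in disk 4; 73 GB remain.
Put 171 GB in disk 5; 85 GB remain.
Put 150 GB in disk 6; 106 GB remain.
Put 147 GB in disk 7; 109 GB remain.
Put 145 GB in disk 8; 111 GB remain.
Put 141 GB in disk 9; 115 GB remain.
Put 122 GB in disk 10; 134 GB remain.
Put 104 GB in disk 6; 2 GB remain.
Put 81 GB in disk 5; 4 GB remain.
Put 52 GB in disk 4; 21 GB remain.
Put 21 GB in disk 1; 18 GB remain.

10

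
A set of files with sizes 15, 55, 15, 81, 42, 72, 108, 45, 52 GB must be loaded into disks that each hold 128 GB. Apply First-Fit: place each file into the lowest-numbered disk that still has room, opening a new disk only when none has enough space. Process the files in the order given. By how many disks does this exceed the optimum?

0

First-Fit: [15,55,15,42] [81,45] [72,52] [108] → 4 disks.
Total size 485 GB; any packing needs at least ⌈485/128⌉ = 4 disks.
So 4 is already optimal.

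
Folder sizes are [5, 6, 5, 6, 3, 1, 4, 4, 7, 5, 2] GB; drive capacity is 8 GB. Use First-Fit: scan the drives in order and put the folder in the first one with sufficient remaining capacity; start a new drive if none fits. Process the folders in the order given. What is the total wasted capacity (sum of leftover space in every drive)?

8

5 GB → drive 1 (remaining 3 GB)
6 GB → drive 2 (remaining 2 GB)
5 GB → drive 3 (remaining 3 GB)
6 GB → drive 4 (remaining 2 GB)
3 GB → drive 1 (remaining 0 GB)
1 GB → drive 2 (remaining 1 GB)
4 GB → drive 5 (remaining 4 GB)
4 GB → drive 5 (remaining 0 GB)
7 GB → drive 6 (remaining 1 GB)
5 GB → drive 7 (remaining 3 GB)
2 GB → drive 3 (remaining 1 GB)
7 drives × 8 GB = 56 GB; used 48 GB; unused 8 GB.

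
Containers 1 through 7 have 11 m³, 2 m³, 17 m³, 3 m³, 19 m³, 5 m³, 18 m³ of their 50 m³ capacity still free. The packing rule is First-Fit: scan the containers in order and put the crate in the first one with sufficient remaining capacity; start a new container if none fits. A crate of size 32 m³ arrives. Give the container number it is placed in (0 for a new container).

No container has ≥ 32 m³ free, so a new container is opened.

0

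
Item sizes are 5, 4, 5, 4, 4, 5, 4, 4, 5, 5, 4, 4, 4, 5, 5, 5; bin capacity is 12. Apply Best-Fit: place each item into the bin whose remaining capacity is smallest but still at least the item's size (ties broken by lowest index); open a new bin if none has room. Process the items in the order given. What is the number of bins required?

Put 5 in bin 1; 7 remain.
Put 4 in bin 1; 3 remain.
Put 5 in bin 2; 7 remain.
Put 4 in bin 2; 3 remain.
Put 4 in bin 3; 8 remain.
Put 5 in bin 3; 3 remain.
Put 4 in bin 4; 8 remain.
Put 4 in bin 4; 4 remain.
Put 5 in bin 5; 7 remain.
Put 5 in bin 5; 2 remain.
Put 4 in bin 4; 0 remain.
Put 4 in bin 6; 8 remain.
Put 4 in bin 6; 4 remain.
Put 5 in bin 7; 7 remain.
Put 5 in bin 7; 2 remain.
Put 5 in bin 8; 7 remain.

8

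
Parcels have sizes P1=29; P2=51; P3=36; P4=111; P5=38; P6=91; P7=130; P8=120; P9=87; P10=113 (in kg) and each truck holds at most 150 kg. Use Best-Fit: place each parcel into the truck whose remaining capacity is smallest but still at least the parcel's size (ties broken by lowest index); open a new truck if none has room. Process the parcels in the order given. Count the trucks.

7 trucks

truck 1: place P1 (29 kg), 121 kg left
truck 1: place P2 (51 kg), 70 kg left
truck 1: place P3 (36 kg), 34 kg left
truck 2: place P4 (111 kg), 39 kg left
truck 2: place P5 (38 kg), 1 kg left
truck 3: place P6 (91 kg), 59 kg left
truck 4: place P7 (130 kg), 20 kg left
truck 5: place P8 (120 kg), 30 kg left
truck 6: place P9 (87 kg), 63 kg left
truck 7: place P10 (113 kg), 37 kg left
Final trucks: [29,51,36] [111,38] [91] [130] [120] [87] [113].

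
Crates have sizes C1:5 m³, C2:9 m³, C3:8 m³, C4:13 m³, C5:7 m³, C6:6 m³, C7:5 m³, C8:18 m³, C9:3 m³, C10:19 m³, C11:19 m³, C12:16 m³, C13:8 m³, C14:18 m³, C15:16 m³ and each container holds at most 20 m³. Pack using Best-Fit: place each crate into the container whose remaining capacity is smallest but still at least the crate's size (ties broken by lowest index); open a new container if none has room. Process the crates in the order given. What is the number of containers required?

10

container 1: place C1 (5 m³), 15 m³ left
container 1: place C2 (9 m³), 6 m³ left
container 2: place C3 (8 m³), 12 m³ left
container 3: place C4 (13 m³), 7 m³ left
container 3: place C5 (7 m³), 0 m³ left
container 1: place C6 (6 m³), 0 m³ left
container 2: place C7 (5 m³), 7 m³ left
container 4: place C8 (18 m³), 2 m³ left
container 2: place C9 (3 m³), 4 m³ left
container 5: place C10 (19 m³), 1 m³ left
container 6: place C11 (19 m³), 1 m³ left
container 7: place C12 (16 m³), 4 m³ left
container 8: place C13 (8 m³), 12 m³ left
container 9: place C14 (18 m³), 2 m³ left
container 10: place C15 (16 m³), 4 m³ left
Final containers: [5,9,6] [8,5,3] [13,7] [18] [19] [19] [16] [8] [18] [16].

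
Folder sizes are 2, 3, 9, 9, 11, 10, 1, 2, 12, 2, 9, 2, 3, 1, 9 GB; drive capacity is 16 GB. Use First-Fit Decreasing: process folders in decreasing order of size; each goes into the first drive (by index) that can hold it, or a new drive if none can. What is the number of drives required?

Sorted descending: 12, 11, 10, 9, 9, 9, 9, 3, 3, 2, 2, 2, 2, 1, 1.
Put 12 GB in drive 1; 4 GB remain.
Put 11 GB in drive 2; 5 GB remain.
Put 10 GB in drive 3; 6 GB remain.
Put 9 GB in drive 4; 7 GB remain.
Put 9 GB in drive 5; 7 GB remain.
Put 9 GB in drive 6; 7 GB remain.
Put 9 GB in drive 7; 7 GB remain.
Put 3 GB in drive 1; 1 GB remain.
Put 3 GB in drive 2; 2 GB remain.
Put 2 GB in drive 2; 0 GB remain.
Put 2 GB in drive 3; 4 GB remain.
Put 2 GB in drive 3; 2 GB remain.
Put 2 GB in drive 3; 0 GB remain.
Put 1 GB in drive 1; 0 GB remain.
Put 1 GB in drive 4; 6 GB remain.

7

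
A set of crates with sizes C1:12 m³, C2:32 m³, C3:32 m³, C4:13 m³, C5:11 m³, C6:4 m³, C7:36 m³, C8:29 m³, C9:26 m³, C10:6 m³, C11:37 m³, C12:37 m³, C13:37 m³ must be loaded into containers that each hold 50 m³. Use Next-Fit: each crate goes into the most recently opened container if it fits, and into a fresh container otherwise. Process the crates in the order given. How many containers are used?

9 containers

container 1: place C1 (12 m³), 38 m³ left
container 1: place C2 (32 m³), 6 m³ left
container 2: place C3 (32 m³), 18 m³ left
container 2: place C4 (13 m³), 5 m³ left
container 3: place C5 (11 m³), 39 m³ left
container 3: place C6 (4 m³), 35 m³ left
container 4: place C7 (36 m³), 14 m³ left
container 5: place C8 (29 m³), 21 m³ left
container 6: place C9 (26 m³), 24 m³ left
container 6: place C10 (6 m³), 18 m³ left
container 7: place C11 (37 m³), 13 m³ left
container 8: place C12 (37 m³), 13 m³ left
container 9: place C13 (37 m³), 13 m³ left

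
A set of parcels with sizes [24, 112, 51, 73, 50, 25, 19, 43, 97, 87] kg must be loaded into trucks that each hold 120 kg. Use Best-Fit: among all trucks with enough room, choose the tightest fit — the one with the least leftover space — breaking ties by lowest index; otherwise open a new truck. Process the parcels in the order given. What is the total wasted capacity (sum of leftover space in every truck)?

Put 24 kg in truck 1; 96 kg remain.
Put 112 kg in truck 2; 8 kg remain.
Put 51 kg in truck 1; 45 kg remain.
Put 73 kg in truck 3; 47 kg remain.
Put 50 kg in truck 4; 70 kg remain.
Put 25 kg in truck 1; 20 kg remain.
Put 19 kg in truck 1; 1 kg remain.
Put 43 kg in truck 3; 4 kg remain.
Put 97 kg in truck 5; 23 kg remain.
Put 87 kg in truck 6; 33 kg remain.
6 trucks × 120 kg = 720 kg; used 581 kg; unused 139 kg.

139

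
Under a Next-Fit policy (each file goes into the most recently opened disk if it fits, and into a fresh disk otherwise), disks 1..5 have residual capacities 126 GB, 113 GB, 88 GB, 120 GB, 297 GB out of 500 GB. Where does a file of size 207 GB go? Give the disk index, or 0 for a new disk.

Next-Fit only looks at disk 5, which has 297 GB free.
207 GB fits there.

5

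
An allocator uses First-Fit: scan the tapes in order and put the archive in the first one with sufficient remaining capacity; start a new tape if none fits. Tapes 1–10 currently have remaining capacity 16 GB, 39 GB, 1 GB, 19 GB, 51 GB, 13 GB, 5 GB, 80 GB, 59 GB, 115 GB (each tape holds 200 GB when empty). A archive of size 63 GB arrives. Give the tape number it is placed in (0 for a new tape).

Tapes with room: tape 8 (80 GB), tape 10 (115 GB).
The first with room is tape 8.

8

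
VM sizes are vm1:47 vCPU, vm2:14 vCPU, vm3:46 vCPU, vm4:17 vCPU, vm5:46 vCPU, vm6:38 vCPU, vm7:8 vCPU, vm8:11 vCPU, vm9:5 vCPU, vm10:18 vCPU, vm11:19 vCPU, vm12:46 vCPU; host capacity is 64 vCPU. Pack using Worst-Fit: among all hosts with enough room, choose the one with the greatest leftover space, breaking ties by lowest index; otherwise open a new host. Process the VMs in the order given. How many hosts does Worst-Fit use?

host 1: place vm1 (47 vCPU), 17 vCPU left
host 1: place vm2 (14 vCPU), 3 vCPU left
host 2: place vm3 (46 vCPU), 18 vCPU left
host 2: place vm4 (17 vCPU), 1 vCPU left
host 3: place vm5 (46 vCPU), 18 vCPU left
host 4: place vm6 (38 vCPU), 26 vCPU left
host 4: place vm7 (8 vCPU), 18 vCPU left
host 3: place vm8 (11 vCPU), 7 vCPU left
host 4: place vm9 (5 vCPU), 13 vCPU left
host 5: place vm10 (18 vCPU), 46 vCPU left
host 5: place vm11 (19 vCPU), 27 vCPU left
host 6: place vm12 (46 vCPU), 18 vCPU left

6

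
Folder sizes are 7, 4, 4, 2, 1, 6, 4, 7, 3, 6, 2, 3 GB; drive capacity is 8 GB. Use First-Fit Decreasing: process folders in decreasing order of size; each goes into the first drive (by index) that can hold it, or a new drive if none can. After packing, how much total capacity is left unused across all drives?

Sorted descending: 7, 7, 6, 6, 4, 4, 4, 3, 3, 2, 2, 1.
Put 7 GB in drive 1; 1 GB remain.
Put 7 GB in drive 2; 1 GB remain.
Put 6 GB in drive 3; 2 GB remain.
Put 6 GB in drive 4; 2 GB remain.
Put 4 GB in drive 5; 4 GB remain.
Put 4 GB in drive 5; 0 GB remain.
Put 4 GB in drive 6; 4 GB remain.
Put 3 GB in drive 6; 1 GB remain.
Put 3 GB in drive 7; 5 GB remain.
Put 2 GB in drive 3; 0 GB remain.
Put 2 GB in drive 4; 0 GB remain.
Put 1 GB in drive 1; 0 GB remain.
7 drives × 8 GB = 56 GB; used 49 GB; unused 7 GB.

7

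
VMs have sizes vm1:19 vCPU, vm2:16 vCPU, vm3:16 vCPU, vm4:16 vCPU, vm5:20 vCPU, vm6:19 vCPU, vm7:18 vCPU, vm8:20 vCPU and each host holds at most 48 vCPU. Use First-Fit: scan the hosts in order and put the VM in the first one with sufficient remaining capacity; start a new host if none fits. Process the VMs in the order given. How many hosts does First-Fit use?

4 hosts

vm1 (19 vCPU) → host 1 (remaining 29 vCPU)
vm2 (16 vCPU) → host 1 (remaining 13 vCPU)
vm3 (16 vCPU) → host 2 (remaining 32 vCPU)
vm4 (16 vCPU) → host 2 (remaining 16 vCPU)
vm5 (20 vCPU) → host 3 (remaining 28 vCPU)
vm6 (19 vCPU) → host 3 (remaining 9 vCPU)
vm7 (18 vCPU) → host 4 (remaining 30 vCPU)
vm8 (20 vCPU) → host 4 (remaining 10 vCPU)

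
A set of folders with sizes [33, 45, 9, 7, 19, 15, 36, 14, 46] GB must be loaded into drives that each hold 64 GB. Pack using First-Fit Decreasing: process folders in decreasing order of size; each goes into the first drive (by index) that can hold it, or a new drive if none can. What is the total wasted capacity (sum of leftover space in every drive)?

32

Sorted descending: 46, 45, 36, 33, 19, 15, 14, 9, 7.
46 GB → drive 1 (remaining 18 GB)
45 GB → drive 2 (remaining 19 GB)
36 GB → drive 3 (remaining 28 GB)
33 GB → drive 4 (remaining 31 GB)
19 GB → drive 2 (remaining 0 GB)
15 GB → drive 1 (remaining 3 GB)
14 GB → drive 3 (remaining 14 GB)
9 GB → drive 3 (remaining 5 GB)
7 GB → drive 4 (remaining 24 GB)
4 drives × 64 GB = 256 GB; used 224 GB; unused 32 GB.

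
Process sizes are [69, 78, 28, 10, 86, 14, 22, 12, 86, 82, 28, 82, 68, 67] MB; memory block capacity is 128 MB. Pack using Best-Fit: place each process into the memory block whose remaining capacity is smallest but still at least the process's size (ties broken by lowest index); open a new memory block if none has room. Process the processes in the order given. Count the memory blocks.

Put 69 MB in memory block 1; 59 MB remain.
Put 78 MB in memory block 2; 50 MB remain.
Put 28 MB in memory block 2; 22 MB remain.
Put 10 MB in memory block 2; 12 MB remain.
Put 86 MB in memory block 3; 42 MB remain.
Put 14 MB in memory block 3; 28 MB remain.
Put 22 MB in memory block 3; 6 MB remain.
Put 12 MB in memory block 2; 0 MB remain.
Put 86 MB in memory block 4; 42 MB remain.
Put 82 MB in memory block 5; 46 MB remain.
Put 28 MB in memory block 4; 14 MB remain.
Put 82 MB in memory block 6; 46 MB remain.
Put 68 MB in memory block 7; 60 MB remain.
Put 67 MB in memory block 8; 61 MB remain.
Final memory blocks: [69] [78,28,10,12] [86,14,22] [86,28] [82] [82] [68] [67].

8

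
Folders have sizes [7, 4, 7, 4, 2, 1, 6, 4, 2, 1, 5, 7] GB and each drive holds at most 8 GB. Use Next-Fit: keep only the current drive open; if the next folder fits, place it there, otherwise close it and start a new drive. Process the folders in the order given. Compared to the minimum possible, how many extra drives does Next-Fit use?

Next-Fit: [7] [4] [7] [4,2,1] [6] [4,2,1] [5] [7] → 8 drives.
Total size 50 GB; any packing needs at least ⌈50/8⌉ = 7 drives.
An optimal packing achieves that bound: [7,1] [7,1] [7] [6,2] [5,2] [4,4] [4] → 7 drives.
Excess: 8 − 7 = 1.

1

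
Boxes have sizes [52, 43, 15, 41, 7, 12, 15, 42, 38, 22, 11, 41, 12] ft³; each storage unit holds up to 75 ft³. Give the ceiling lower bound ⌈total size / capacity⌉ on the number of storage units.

Total size = 52 + 43 + 15 + 41 + 7 + 12 + 15 + 42 + 38 + 22 + 11 + 41 + 12 = 351 ft³.
⌈351 / 75⌉ = 5.

5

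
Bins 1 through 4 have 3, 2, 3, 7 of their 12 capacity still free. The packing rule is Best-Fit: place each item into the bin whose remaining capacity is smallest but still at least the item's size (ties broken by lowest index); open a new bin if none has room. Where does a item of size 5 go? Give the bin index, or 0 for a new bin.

4

Bins with room: bin 4 (7).
Tightest fit is bin 4 with 7 free.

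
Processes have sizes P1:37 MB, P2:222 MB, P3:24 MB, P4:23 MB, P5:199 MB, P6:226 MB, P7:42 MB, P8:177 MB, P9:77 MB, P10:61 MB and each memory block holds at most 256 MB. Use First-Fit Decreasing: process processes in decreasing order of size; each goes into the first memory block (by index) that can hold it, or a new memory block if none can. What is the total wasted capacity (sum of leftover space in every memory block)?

192

Sorted descending: 226, 222, 199, 177, 77, 61, 42, 37, 24, 23.
Put 226 MB in memory block 1; 30 MB remain.
Put 222 MB in memory block 2; 34 MB remain.
Put 199 MB in memory block 3; 57 MB remain.
Put 177 MB in memory block 4; 79 MB remain.
Put 77 MB in memory block 4; 2 MB remain.
Put 61 MB in memory block 5; 195 MB remain.
Put 42 MB in memory block 3; 15 MB remain.
Put 37 MB in memory block 5; 158 MB remain.
Put 24 MB in memory block 1; 6 MB remain.
Put 23 MB in memory block 2; 11 MB remain.
5 memory blocks × 256 MB = 1280 MB; used 1088 MB; unused 192 MB.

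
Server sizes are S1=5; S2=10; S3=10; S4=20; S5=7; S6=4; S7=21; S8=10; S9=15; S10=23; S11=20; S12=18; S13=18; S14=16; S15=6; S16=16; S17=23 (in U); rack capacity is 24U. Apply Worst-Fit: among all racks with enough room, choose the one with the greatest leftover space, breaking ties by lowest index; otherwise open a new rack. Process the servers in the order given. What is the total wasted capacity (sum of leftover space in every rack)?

Put S1 (5U) in rack 1; 19U remain.
Put S2 (10U) in rack 1; 9U remain.
Put S3 (10U) in rack 2; 14U remain.
Put S4 (20U) in rack 3; 4U remain.
Put S5 (7U) in rack 2; 7U remain.
Put S6 (4U) in rack 1; 5U remain.
Put S7 (21U) in rack 4; 3U remain.
Put S8 (10U) in rack 5; 14U remain.
Put S9 (15U) in rack 6; 9U remain.
Put S10 (23U) in rack 7; 1U remain.
Put S11 (20U) in rack 8; 4U remain.
Put S12 (18U) in rack 9; 6U remain.
Put S13 (18U) in rack 10; 6U remain.
Put S14 (16U) in rack 11; 8U remain.
Put S15 (6U) in rack 5; 8U remain.
Put S16 (16U) in rack 12; 8U remain.
Put S17 (23U) in rack 13; 1U remain.
13 racks × 24U = 312U; used 242U; unused 70U.

70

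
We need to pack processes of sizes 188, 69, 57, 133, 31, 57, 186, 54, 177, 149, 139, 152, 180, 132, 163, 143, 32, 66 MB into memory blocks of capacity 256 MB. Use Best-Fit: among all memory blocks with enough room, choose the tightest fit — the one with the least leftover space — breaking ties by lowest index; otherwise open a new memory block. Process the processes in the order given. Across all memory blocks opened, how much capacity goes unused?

188 MB → memory block 1 (remaining 68 MB)
69 MB → memory block 2 (remaining 187 MB)
57 MB → memory block 1 (remaining 11 MB)
133 MB → memory block 2 (remaining 54 MB)
31 MB → memory block 2 (remaining 23 MB)
57 MB → memory block 3 (remaining 199 MB)
186 MB → memory block 3 (remaining 13 MB)
54 MB → memory block 4 (remaining 202 MB)
177 MB → memory block 4 (remaining 25 MB)
149 MB → memory block 5 (remaining 107 MB)
139 MB → memory block 6 (remaining 117 MB)
152 MB → memory block 7 (remaining 104 MB)
180 MB → memory block 8 (remaining 76 MB)
132 MB → memory block 9 (remaining 124 MB)
163 MB → memory block 10 (remaining 93 MB)
143 MB → memory block 11 (remaining 113 MB)
32 MB → memory block 8 (remaining 44 MB)
66 MB → memory block 10 (remaining 27 MB)
11 memory blocks × 256 MB = 2816 MB; used 2108 MB; unused 708 MB.

708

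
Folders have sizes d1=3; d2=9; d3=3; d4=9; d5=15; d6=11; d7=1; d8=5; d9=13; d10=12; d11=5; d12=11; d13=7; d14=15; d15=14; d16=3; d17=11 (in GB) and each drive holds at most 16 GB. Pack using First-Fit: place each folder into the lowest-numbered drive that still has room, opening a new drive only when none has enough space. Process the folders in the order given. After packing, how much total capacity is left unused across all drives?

d1 (3 GB) → drive 1 (remaining 13 GB)
d2 (9 GB) → drive 1 (remaining 4 GB)
d3 (3 GB) → drive 1 (remaining 1 GB)
d4 (9 GB) → drive 2 (remaining 7 GB)
d5 (15 GB) → drive 3 (remaining 1 GB)
d6 (11 GB) → drive 4 (remaining 5 GB)
d7 (1 GB) → drive 1 (remaining 0 GB)
d8 (5 GB) → drive 2 (remaining 2 GB)
d9 (13 GB) → drive 5 (remaining 3 GB)
d10 (12 GB) → drive 6 (remaining 4 GB)
d11 (5 GB) → drive 4 (remaining 0 GB)
d12 (11 GB) → drive 7 (remaining 5 GB)
d13 (7 GB) → drive 8 (remaining 9 GB)
d14 (15 GB) → drive 9 (remaining 1 GB)
d15 (14 GB) → drive 10 (remaining 2 GB)
d16 (3 GB) → drive 5 (remaining 0 GB)
d17 (11 GB) → drive 11 (remaining 5 GB)
11 drives × 16 GB = 176 GB; used 147 GB; unused 29 GB.

29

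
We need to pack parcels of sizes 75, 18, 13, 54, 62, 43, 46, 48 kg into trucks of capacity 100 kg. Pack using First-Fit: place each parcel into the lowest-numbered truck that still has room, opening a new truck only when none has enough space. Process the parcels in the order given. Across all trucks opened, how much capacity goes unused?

141

Put 75 kg in truck 1; 25 kg remain.
Put 18 kg in truck 1; 7 kg remain.
Put 13 kg in truck 2; 87 kg remain.
Put 54 kg in truck 2; 33 kg remain.
Put 62 kg in truck 3; 38 kg remain.
Put 43 kg in truck 4; 57 kg remain.
Put 46 kg in truck 4; 11 kg remain.
Put 48 kg in truck 5; 52 kg remain.
5 trucks × 100 kg = 500 kg; used 359 kg; unused 141 kg.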